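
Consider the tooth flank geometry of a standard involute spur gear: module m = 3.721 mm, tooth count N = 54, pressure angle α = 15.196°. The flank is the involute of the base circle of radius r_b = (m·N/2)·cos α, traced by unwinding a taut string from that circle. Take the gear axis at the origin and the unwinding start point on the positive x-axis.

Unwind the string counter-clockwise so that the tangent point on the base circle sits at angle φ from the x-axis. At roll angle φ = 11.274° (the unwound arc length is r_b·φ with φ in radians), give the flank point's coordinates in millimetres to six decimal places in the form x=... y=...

pitch radius r_p = m·N/2 = 3.721·54/2 = 100.467000
base radius r_b = r_p·cos α = 100.467000·cos 15.196° = 96.954151
roll angle φ = 11.274° = 0.19676842 rad
x = r_b·(cos φ + φ·sin φ) = 96.954151·(0.98070348 + 0.19676842·0.19550114) = 98.812949
y = r_b·(sin φ − φ·cos φ) = 96.954151·(0.19550114 − 0.19676842·0.98070348) = 0.245261

x=98.812949 y=0.245261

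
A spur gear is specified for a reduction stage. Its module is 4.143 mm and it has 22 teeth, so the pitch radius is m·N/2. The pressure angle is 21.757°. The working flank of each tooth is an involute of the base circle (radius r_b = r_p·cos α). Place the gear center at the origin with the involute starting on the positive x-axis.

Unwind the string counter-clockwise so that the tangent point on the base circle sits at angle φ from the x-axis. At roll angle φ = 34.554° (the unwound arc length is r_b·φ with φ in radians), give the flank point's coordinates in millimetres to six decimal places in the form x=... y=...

pitch radius r_p = m·N/2 = 4.143·22/2 = 45.573000
base radius r_b = r_p·cos α = 45.573000·cos 21.757° = 42.326574
roll angle φ = 34.554° = 0.60308107 rad
x = r_b·(cos φ + φ·sin φ) = 42.326574·(0.82359200 + 0.60308107·0.56718271) = 49.337935
y = r_b·(sin φ − φ·cos φ) = 42.326574·(0.56718271 − 0.60308107·0.82359200) = 2.983599

x=49.337935 y=2.983599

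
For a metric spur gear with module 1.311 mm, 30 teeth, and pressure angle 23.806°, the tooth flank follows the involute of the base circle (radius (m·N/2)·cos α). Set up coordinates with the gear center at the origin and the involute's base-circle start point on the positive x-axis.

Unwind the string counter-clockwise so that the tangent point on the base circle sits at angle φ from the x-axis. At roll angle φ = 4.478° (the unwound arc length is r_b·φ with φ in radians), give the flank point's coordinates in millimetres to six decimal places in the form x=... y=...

pitch radius r_p = m·N/2 = 1.311·30/2 = 19.665000
base radius r_b = r_p·cos α = 19.665000·cos 23.806° = 17.991851
roll angle φ = 4.478° = 0.07815584 rad
x = r_b·(cos φ + φ·sin φ) = 17.991851·(0.99694739 + 0.07815584·0.07807630) = 18.046717
y = r_b·(sin φ − φ·cos φ) = 17.991851·(0.07807630 − 0.07815584·0.99694739) = 0.002861

x=18.046717 y=0.002861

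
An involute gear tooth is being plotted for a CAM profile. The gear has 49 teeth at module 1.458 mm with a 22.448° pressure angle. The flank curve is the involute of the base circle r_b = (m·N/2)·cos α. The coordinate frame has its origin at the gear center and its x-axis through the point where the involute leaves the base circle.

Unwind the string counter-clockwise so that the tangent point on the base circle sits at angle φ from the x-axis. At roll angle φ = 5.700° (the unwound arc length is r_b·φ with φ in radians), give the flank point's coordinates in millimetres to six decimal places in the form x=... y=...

pitch radius r_p = m·N/2 = 1.458·49/2 = 35.721000
base radius r_b = r_p·cos α = 35.721000·cos 22.448° = 33.014294
roll angle φ = 5.700° = 0.09948377 rad
x = r_b·(cos φ + φ·sin φ) = 33.014294·(0.99505557 + 0.09948377·0.09931975) = 33.177261
y = r_b·(sin φ − φ·cos φ) = 33.014294·(0.09931975 − 0.09948377·0.99505557) = 0.010824

x=33.177261 y=0.010824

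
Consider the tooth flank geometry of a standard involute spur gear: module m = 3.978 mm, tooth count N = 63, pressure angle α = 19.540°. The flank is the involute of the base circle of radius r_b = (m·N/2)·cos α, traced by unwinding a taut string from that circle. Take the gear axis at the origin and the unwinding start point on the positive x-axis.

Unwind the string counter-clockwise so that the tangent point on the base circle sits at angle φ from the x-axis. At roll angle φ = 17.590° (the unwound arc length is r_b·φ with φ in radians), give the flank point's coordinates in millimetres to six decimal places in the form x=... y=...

x=123.524976 y=1.128298

pitch radius r_p = m·N/2 = 3.978·63/2 = 125.307000
base radius r_b = r_p·cos α = 125.307000·cos 19.540° = 118.090347
roll angle φ = 17.590° = 0.30700342 rad
x = r_b·(cos φ + φ·sin φ) = 118.090347·(0.95324343 + 0.30700342·0.30220352) = 123.524976
y = r_b·(sin φ − φ·cos φ) = 118.090347·(0.30220352 − 0.30700342·0.95324343) = 1.128298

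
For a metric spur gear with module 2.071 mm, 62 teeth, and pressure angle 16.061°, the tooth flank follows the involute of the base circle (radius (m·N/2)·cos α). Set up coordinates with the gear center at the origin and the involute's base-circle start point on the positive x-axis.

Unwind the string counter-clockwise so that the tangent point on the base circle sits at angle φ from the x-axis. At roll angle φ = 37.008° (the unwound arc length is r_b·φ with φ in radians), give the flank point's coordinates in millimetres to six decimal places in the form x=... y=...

x=73.253212 y=5.313982

pitch radius r_p = m·N/2 = 2.071·62/2 = 64.201000
base radius r_b = r_p·cos α = 64.201000·cos 16.061° = 61.695087
roll angle φ = 37.008° = 0.64591145 rad
x = r_b·(cos φ + φ·sin φ) = 61.695087·(0.79855147 + 0.64591145·0.60192653) = 73.253212
y = r_b·(sin φ − φ·cos φ) = 61.695087·(0.60192653 − 0.64591145·0.79855147) = 5.313982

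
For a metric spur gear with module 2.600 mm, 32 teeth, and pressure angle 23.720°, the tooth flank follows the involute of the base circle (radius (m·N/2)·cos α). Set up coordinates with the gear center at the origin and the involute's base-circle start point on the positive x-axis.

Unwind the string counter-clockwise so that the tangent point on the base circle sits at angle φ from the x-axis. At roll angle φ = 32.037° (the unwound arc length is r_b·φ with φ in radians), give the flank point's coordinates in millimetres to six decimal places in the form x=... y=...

pitch radius r_p = m·N/2 = 2.600·32/2 = 41.600000
base radius r_b = r_p·cos α = 41.600000·cos 23.720° = 38.085725
roll angle φ = 32.037° = 0.55915113 rad
x = r_b·(cos φ + φ·sin φ) = 38.085725·(0.84770571 + 0.55915113·0.53046680) = 43.582136
y = r_b·(sin φ − φ·cos φ) = 38.085725·(0.53046680 − 0.55915113·0.84770571) = 2.150746

x=43.582136 y=2.150746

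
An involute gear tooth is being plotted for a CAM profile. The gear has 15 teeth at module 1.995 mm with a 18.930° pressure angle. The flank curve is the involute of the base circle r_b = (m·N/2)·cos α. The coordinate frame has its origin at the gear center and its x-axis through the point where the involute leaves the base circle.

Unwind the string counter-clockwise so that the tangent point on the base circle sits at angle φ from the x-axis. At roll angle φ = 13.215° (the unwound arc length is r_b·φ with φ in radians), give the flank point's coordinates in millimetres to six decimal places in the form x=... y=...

x=14.524728 y=0.057578

pitch radius r_p = m·N/2 = 1.995·15/2 = 14.962500
base radius r_b = r_p·cos α = 14.962500·cos 18.930° = 14.153263
roll angle φ = 13.215° = 0.23064526 rad
x = r_b·(cos φ + φ·sin φ) = 14.153263·(0.97351909 + 0.23064526·0.22860574) = 14.524728
y = r_b·(sin φ − φ·cos φ) = 14.153263·(0.22860574 − 0.23064526·0.97351909) = 0.057578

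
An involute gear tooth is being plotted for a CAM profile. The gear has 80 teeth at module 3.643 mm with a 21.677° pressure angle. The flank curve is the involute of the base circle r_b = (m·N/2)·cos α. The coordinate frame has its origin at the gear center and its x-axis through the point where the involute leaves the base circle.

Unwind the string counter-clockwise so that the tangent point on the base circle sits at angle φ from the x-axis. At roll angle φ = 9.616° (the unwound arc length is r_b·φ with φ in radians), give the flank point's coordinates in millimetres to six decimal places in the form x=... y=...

pitch radius r_p = m·N/2 = 3.643·80/2 = 145.720000
base radius r_b = r_p·cos α = 145.720000·cos 21.677° = 135.414816
roll angle φ = 9.616° = 0.16783086 rad
x = r_b·(cos φ + φ·sin φ) = 135.414816·(0.98594943 + 0.16783086·0.16704408) = 137.308535
y = r_b·(sin φ − φ·cos φ) = 135.414816·(0.16704408 − 0.16783086·0.98594943) = 0.212783

x=137.308535 y=0.212783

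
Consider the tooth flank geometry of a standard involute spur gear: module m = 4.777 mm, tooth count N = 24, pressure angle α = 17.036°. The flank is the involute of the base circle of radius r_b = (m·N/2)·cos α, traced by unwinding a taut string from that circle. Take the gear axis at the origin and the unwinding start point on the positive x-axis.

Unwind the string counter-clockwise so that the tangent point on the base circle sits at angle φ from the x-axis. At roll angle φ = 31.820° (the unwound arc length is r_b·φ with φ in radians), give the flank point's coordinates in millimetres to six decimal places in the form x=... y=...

pitch radius r_p = m·N/2 = 4.777·24/2 = 57.324000
base radius r_b = r_p·cos α = 57.324000·cos 17.036° = 54.808672
roll angle φ = 31.820° = 0.55536377 rad
x = r_b·(cos φ + φ·sin φ) = 54.808672·(0.84970870 + 0.55536377·0.52725243) = 62.620311
y = r_b·(sin φ − φ·cos φ) = 54.808672·(0.52725243 − 0.55536377·0.84970870) = 3.033934

x=62.620311 y=3.033934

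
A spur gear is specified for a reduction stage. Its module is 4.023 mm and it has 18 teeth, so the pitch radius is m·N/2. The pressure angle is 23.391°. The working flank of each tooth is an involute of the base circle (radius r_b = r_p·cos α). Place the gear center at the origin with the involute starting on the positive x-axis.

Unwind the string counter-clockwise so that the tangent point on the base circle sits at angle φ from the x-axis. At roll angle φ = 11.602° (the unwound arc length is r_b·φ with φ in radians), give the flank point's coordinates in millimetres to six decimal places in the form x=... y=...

pitch radius r_p = m·N/2 = 4.023·18/2 = 36.207000
base radius r_b = r_p·cos α = 36.207000·cos 23.391° = 33.231400
roll angle φ = 11.602° = 0.20249310 rad
x = r_b·(cos φ + φ·sin φ) = 33.231400·(0.97956823 + 0.20249310·0.20111211) = 33.905733
y = r_b·(sin φ − φ·cos φ) = 33.231400·(0.20111211 − 0.20249310·0.97956823) = 0.091596

x=33.905733 y=0.091596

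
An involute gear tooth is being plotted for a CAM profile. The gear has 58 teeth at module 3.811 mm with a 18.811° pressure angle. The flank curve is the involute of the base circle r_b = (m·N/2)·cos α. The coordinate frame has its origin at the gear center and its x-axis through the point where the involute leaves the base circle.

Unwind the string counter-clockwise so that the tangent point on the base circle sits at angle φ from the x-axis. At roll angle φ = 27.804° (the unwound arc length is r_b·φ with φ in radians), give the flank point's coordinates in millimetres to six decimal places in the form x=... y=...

x=116.218049 y=3.891962

pitch radius r_p = m·N/2 = 3.811·58/2 = 110.519000
base radius r_b = r_p·cos α = 110.519000·cos 18.811° = 104.615890
roll angle φ = 27.804° = 0.48527135 rad
x = r_b·(cos φ + φ·sin φ) = 104.615890·(0.88454841 + 0.48527135·0.46644839) = 116.218049
y = r_b·(sin φ − φ·cos φ) = 104.615890·(0.46644839 − 0.48527135·0.88454841) = 3.891962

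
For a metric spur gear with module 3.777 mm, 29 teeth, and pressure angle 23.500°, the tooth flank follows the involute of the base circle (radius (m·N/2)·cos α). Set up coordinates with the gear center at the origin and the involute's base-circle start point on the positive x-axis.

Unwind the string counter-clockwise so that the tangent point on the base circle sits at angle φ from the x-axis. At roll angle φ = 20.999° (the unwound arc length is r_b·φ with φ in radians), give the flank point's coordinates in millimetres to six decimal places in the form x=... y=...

x=53.484883 y=0.813157

pitch radius r_p = m·N/2 = 3.777·29/2 = 54.766500
base radius r_b = r_p·cos α = 54.766500·cos 23.500° = 50.224171
roll angle φ = 20.999° = 0.36650169 rad
x = r_b·(cos φ + φ·sin φ) = 50.224171·(0.93358668 + 0.36650169·0.35835166) = 53.484883
y = r_b·(sin φ − φ·cos φ) = 50.224171·(0.35835166 − 0.36650169·0.93358668) = 0.813157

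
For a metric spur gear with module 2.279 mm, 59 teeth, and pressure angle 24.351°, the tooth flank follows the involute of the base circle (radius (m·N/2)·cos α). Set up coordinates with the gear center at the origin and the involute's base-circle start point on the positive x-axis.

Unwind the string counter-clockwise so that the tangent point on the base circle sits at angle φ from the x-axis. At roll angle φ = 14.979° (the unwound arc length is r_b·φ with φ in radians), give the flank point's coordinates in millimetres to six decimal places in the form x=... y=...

x=63.306931 y=0.362318

pitch radius r_p = m·N/2 = 2.279·59/2 = 67.230500
base radius r_b = r_p·cos α = 67.230500·cos 24.351° = 61.249447
roll angle φ = 14.979° = 0.26143287 rad
x = r_b·(cos φ + φ·sin φ) = 61.249447·(0.96602062 + 0.26143287·0.25846500) = 63.306931
y = r_b·(sin φ − φ·cos φ) = 61.249447·(0.25846500 − 0.26143287·0.96602062) = 0.362318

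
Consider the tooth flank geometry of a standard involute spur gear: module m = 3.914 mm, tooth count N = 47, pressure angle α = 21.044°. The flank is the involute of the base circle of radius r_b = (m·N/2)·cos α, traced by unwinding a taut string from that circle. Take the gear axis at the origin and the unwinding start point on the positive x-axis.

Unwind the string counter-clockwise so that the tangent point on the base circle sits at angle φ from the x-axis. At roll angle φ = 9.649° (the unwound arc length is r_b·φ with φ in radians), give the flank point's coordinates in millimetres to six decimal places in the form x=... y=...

x=87.053149 y=0.136282

pitch radius r_p = m·N/2 = 3.914·47/2 = 91.979000
base radius r_b = r_p·cos α = 91.979000·cos 21.044° = 85.844455
roll angle φ = 9.649° = 0.16840682 rad
x = r_b·(cos φ + φ·sin φ) = 85.844455·(0.98585305 + 0.16840682·0.16761192) = 87.053149
y = r_b·(sin φ − φ·cos φ) = 85.844455·(0.16761192 − 0.16840682·0.98585305) = 0.136282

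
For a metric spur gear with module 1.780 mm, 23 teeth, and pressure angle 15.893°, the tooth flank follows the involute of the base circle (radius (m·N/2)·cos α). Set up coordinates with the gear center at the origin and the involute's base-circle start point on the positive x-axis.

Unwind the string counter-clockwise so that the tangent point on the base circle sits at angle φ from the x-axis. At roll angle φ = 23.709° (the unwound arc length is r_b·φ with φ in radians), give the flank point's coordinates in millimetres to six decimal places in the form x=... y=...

pitch radius r_p = m·N/2 = 1.780·23/2 = 20.470000
base radius r_b = r_p·cos α = 20.470000·cos 15.893° = 19.687530
roll angle φ = 23.709° = 0.41380011 rad
x = r_b·(cos φ + φ·sin φ) = 19.687530·(0.91559944 + 0.41380011·0.40209160) = 21.301612
y = r_b·(sin φ − φ·cos φ) = 19.687530·(0.40209160 − 0.41380011·0.91559944) = 0.457075

x=21.301612 y=0.457075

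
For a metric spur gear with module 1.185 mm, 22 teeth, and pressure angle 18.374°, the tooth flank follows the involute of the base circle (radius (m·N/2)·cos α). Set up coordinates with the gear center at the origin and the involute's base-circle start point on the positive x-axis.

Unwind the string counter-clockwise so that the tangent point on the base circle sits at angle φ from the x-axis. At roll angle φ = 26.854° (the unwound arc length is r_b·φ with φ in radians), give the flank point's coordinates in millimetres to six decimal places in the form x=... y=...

x=13.655469 y=0.415292

pitch radius r_p = m·N/2 = 1.185·22/2 = 13.035000
base radius r_b = r_p·cos α = 13.035000·cos 18.374° = 12.370465
roll angle φ = 26.854° = 0.46869072 rad
x = r_b·(cos φ + φ·sin φ) = 12.370465·(0.89216048 + 0.46869072·0.45171858) = 13.655469
y = r_b·(sin φ − φ·cos φ) = 12.370465·(0.45171858 − 0.46869072·0.89216048) = 0.415292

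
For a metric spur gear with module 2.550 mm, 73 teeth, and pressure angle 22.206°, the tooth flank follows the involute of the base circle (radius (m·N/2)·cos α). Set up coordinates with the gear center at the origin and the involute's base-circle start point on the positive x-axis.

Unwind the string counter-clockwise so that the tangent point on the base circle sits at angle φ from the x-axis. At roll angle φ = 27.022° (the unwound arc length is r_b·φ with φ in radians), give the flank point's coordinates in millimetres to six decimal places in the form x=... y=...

pitch radius r_p = m·N/2 = 2.550·73/2 = 93.075000
base radius r_b = r_p·cos α = 93.075000·cos 22.206° = 86.171721
roll angle φ = 27.022° = 0.47162287 rad
x = r_b·(cos φ + φ·sin φ) = 86.171721·(0.89083214 + 0.47162287·0.45433259) = 95.228867
y = r_b·(sin φ − φ·cos φ) = 86.171721·(0.45433259 − 0.47162287·0.89083214) = 2.946709

x=95.228867 y=2.946709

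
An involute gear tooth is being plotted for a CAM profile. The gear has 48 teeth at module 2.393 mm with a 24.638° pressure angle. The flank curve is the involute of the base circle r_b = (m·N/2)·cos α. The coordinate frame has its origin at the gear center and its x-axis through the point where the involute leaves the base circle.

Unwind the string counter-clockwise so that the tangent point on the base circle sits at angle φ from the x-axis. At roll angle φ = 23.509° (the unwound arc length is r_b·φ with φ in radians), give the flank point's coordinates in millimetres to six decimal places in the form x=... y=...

pitch radius r_p = m·N/2 = 2.393·48/2 = 57.432000
base radius r_b = r_p·cos α = 57.432000·cos 24.638° = 52.203380
roll angle φ = 23.509° = 0.41030945 rad
x = r_b·(cos φ + φ·sin φ) = 52.203380·(0.91699743 + 0.41030945·0.39889312) = 56.414473
y = r_b·(sin φ − φ·cos φ) = 52.203380·(0.39889312 − 0.41030945·0.91699743) = 1.181906

x=56.414473 y=1.181906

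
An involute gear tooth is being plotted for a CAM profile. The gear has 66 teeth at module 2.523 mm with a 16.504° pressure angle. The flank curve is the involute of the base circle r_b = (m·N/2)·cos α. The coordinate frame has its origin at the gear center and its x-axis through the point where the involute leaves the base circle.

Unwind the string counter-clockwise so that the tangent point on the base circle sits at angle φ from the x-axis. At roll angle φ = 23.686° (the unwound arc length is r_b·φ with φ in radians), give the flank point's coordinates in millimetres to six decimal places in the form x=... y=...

x=86.361342 y=1.848013

pitch radius r_p = m·N/2 = 2.523·66/2 = 83.259000
base radius r_b = r_p·cos α = 83.259000·cos 16.504° = 79.828721
roll angle φ = 23.686° = 0.41339869 rad
x = r_b·(cos φ + φ·sin φ) = 79.828721·(0.91576078 + 0.41339869·0.40172403) = 86.361342
y = r_b·(sin φ − φ·cos φ) = 79.828721·(0.40172403 − 0.41339869·0.91576078) = 1.848013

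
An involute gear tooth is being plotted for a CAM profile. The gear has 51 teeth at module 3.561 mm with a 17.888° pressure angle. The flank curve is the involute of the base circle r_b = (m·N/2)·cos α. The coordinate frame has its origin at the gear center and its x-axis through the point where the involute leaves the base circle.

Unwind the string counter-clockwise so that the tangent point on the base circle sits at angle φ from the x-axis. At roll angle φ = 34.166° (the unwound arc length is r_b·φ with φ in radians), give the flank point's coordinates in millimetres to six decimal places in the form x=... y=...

x=100.440859 y=5.893381

pitch radius r_p = m·N/2 = 3.561·51/2 = 90.805500
base radius r_b = r_p·cos α = 90.805500·cos 17.888° = 86.415849
roll angle φ = 34.166° = 0.59630919 rad
x = r_b·(cos φ + φ·sin φ) = 86.415849·(0.82741398 + 0.59630919·0.56159248) = 100.440859
y = r_b·(sin φ − φ·cos φ) = 86.415849·(0.56159248 − 0.59630919·0.82741398) = 5.893381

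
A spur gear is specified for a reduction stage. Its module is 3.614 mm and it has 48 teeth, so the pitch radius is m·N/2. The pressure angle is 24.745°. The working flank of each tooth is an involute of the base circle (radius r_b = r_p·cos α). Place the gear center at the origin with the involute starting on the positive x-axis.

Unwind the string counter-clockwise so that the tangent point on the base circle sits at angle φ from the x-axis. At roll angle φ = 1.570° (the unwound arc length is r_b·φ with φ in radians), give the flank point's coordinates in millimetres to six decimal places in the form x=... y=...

pitch radius r_p = m·N/2 = 3.614·48/2 = 86.736000
base radius r_b = r_p·cos α = 86.736000·cos 24.745° = 78.771875
roll angle φ = 1.570° = 0.02740167 rad
x = r_b·(cos φ + φ·sin φ) = 78.771875·(0.99962460 + 0.02740167·0.02739824) = 78.801442
y = r_b·(sin φ − φ·cos φ) = 78.771875·(0.02739824 − 0.02740167·0.99962460) = 0.000540

x=78.801442 y=0.000540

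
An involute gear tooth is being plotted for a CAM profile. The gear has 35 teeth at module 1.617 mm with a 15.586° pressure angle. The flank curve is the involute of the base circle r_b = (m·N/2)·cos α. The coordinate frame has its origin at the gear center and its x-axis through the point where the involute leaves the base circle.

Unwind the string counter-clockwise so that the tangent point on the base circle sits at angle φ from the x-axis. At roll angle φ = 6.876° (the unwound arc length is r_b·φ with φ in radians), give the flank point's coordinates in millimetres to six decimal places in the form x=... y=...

pitch radius r_p = m·N/2 = 1.617·35/2 = 28.297500
base radius r_b = r_p·cos α = 28.297500·cos 15.586° = 27.256951
roll angle φ = 6.876° = 0.12000884 rad
x = r_b·(cos φ + φ·sin φ) = 27.256951·(0.99280758 + 0.12000884·0.11972098) = 27.452524
y = r_b·(sin φ − φ·cos φ) = 27.256951·(0.11972098 − 0.12000884·0.99280758) = 0.015681

x=27.452524 y=0.015681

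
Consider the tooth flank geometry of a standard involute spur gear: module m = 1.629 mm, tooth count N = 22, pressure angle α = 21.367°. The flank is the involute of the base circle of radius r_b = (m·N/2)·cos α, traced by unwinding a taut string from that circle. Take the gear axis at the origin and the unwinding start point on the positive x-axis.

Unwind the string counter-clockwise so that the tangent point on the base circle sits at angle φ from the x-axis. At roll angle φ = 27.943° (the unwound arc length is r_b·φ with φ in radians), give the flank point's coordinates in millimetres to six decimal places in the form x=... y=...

pitch radius r_p = m·N/2 = 1.629·22/2 = 17.919000
base radius r_b = r_p·cos α = 17.919000·cos 21.367° = 16.687352
roll angle φ = 27.943° = 0.48769735 rad
x = r_b·(cos φ + φ·sin φ) = 16.687352·(0.88341420 + 0.48769735·0.46859294) = 18.555430
y = r_b·(sin φ − φ·cos φ) = 16.687352·(0.46859294 − 0.48769735·0.88341420) = 0.630017

x=18.555430 y=0.630017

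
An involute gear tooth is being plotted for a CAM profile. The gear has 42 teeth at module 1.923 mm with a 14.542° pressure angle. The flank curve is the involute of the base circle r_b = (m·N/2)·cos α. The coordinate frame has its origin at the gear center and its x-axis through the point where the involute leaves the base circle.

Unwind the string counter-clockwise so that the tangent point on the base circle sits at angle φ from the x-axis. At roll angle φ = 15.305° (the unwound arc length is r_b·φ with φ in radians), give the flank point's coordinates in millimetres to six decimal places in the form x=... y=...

pitch radius r_p = m·N/2 = 1.923·42/2 = 40.383000
base radius r_b = r_p·cos α = 40.383000·cos 14.542° = 39.089284
roll angle φ = 15.305° = 0.26712264 rad
x = r_b·(cos φ + φ·sin φ) = 39.089284·(0.96453439 + 0.26712264·0.26395722) = 40.459103
y = r_b·(sin φ − φ·cos φ) = 39.089284·(0.26395722 − 0.26712264·0.96453439) = 0.246585

x=40.459103 y=0.246585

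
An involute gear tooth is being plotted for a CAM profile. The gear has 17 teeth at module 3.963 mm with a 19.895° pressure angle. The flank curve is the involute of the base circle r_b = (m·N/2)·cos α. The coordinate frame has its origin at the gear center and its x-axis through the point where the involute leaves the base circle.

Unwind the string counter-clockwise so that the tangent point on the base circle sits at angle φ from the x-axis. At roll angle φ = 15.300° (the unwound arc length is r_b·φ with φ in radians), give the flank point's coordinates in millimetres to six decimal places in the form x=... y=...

pitch radius r_p = m·N/2 = 3.963·17/2 = 33.685500
base radius r_b = r_p·cos α = 33.685500·cos 19.895° = 31.675076
roll angle φ = 15.300° = 0.26703538 rad
x = r_b·(cos φ + φ·sin φ) = 31.675076·(0.96455742 + 0.26703538·0.26387305) = 32.784364
y = r_b·(sin φ − φ·cos φ) = 31.675076·(0.26387305 − 0.26703538·0.96455742) = 0.199619

x=32.784364 y=0.199619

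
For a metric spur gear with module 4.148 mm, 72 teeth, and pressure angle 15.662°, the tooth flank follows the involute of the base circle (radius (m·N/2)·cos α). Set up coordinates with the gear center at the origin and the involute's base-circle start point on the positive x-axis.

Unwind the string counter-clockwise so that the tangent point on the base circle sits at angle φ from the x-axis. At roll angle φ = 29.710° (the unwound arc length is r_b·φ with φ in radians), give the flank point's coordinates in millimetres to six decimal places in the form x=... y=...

pitch radius r_p = m·N/2 = 4.148·72/2 = 149.328000
base radius r_b = r_p·cos α = 149.328000·cos 15.662° = 143.783601
roll angle φ = 29.710° = 0.51853732 rad
x = r_b·(cos φ + φ·sin φ) = 143.783601·(0.86854503 + 0.51853732·0.49561027) = 161.833827
y = r_b·(sin φ − φ·cos φ) = 143.783601·(0.49561027 − 0.51853732·0.86854503) = 6.504375

x=161.833827 y=6.504375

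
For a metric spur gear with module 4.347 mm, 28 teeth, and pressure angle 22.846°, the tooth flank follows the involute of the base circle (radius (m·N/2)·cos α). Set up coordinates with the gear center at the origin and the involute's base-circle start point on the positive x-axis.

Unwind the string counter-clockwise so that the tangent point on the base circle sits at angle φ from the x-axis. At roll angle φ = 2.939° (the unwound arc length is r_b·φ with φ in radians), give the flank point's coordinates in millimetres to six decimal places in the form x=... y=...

pitch radius r_p = m·N/2 = 4.347·28/2 = 60.858000
base radius r_b = r_p·cos α = 60.858000·cos 22.846° = 56.083796
roll angle φ = 2.939° = 0.05129523 rad
x = r_b·(cos φ + φ·sin φ) = 56.083796·(0.99868469 + 0.05129523·0.05127274) = 56.157531
y = r_b·(sin φ − φ·cos φ) = 56.083796·(0.05127274 − 0.05129523·0.99868469) = 0.002523

x=56.157531 y=0.002523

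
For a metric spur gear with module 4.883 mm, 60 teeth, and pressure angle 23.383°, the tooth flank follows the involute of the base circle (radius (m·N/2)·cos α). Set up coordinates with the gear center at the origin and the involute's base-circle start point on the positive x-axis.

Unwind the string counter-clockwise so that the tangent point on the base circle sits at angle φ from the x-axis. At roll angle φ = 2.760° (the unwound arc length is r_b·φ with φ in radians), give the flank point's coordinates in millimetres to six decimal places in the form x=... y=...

pitch radius r_p = m·N/2 = 4.883·60/2 = 146.490000
base radius r_b = r_p·cos α = 146.490000·cos 23.383° = 134.459131
roll angle φ = 2.760° = 0.04817109 rad
x = r_b·(cos φ + φ·sin φ) = 134.459131·(0.99884000 + 0.04817109·0.04815246) = 134.615044
y = r_b·(sin φ − φ·cos φ) = 134.459131·(0.04815246 − 0.04817109·0.99884000) = 0.005009

x=134.615044 y=0.005009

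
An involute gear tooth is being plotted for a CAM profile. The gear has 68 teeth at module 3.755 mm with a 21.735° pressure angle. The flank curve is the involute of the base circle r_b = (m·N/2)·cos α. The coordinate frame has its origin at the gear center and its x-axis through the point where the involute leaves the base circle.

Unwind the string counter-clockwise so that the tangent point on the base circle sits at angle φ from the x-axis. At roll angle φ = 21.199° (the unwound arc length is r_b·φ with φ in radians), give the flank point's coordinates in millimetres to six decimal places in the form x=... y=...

x=126.435186 y=1.974972

pitch radius r_p = m·N/2 = 3.755·68/2 = 127.670000
base radius r_b = r_p·cos α = 127.670000·cos 21.735° = 118.593497
roll angle φ = 21.199° = 0.36999235 rad
x = r_b·(cos φ + φ·sin φ) = 118.593497·(0.93233011 + 0.36999235·0.36160830) = 126.435186
y = r_b·(sin φ − φ·cos φ) = 118.593497·(0.36160830 − 0.36999235·0.93233011) = 1.974972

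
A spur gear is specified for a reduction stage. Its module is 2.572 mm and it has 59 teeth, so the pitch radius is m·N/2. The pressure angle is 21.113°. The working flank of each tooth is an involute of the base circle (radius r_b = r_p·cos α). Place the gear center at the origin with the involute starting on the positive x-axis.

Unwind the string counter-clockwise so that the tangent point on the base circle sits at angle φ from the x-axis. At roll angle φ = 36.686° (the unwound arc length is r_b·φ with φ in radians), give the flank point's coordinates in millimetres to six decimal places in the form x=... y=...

pitch radius r_p = m·N/2 = 2.572·59/2 = 75.874000
base radius r_b = r_p·cos α = 75.874000·cos 21.113° = 70.780717
roll angle φ = 36.686° = 0.64029149 rad
x = r_b·(cos φ + φ·sin φ) = 70.780717·(0.80192165 + 0.64029149·0.59742922) = 83.836255
y = r_b·(sin φ − φ·cos φ) = 70.780717·(0.59742922 − 0.64029149·0.80192165) = 5.943146

x=83.836255 y=5.943146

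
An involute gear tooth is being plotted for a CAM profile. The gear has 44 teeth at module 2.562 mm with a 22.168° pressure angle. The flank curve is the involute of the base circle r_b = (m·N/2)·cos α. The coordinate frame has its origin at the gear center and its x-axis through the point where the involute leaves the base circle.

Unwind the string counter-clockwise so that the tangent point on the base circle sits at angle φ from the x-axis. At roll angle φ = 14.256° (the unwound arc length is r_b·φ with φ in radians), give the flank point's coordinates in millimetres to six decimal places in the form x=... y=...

x=53.788473 y=0.266357

pitch radius r_p = m·N/2 = 2.562·44/2 = 56.364000
base radius r_b = r_p·cos α = 56.364000·cos 22.168° = 52.197656
roll angle φ = 14.256° = 0.24881414 rad
x = r_b·(cos φ + φ·sin φ) = 52.197656·(0.96920513 + 0.24881414·0.24625479) = 53.788473
y = r_b·(sin φ − φ·cos φ) = 52.197656·(0.24625479 − 0.24881414·0.96920513) = 0.266357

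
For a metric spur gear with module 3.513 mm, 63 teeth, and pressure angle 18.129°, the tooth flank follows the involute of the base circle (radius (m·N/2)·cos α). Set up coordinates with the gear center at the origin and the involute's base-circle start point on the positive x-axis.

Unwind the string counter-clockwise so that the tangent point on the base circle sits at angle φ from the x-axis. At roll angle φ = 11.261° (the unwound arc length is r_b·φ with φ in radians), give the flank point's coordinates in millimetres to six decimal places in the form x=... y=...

pitch radius r_p = m·N/2 = 3.513·63/2 = 110.659500
base radius r_b = r_p·cos α = 110.659500·cos 18.129° = 105.166181
roll angle φ = 11.261° = 0.19654153 rad
x = r_b·(cos φ + φ·sin φ) = 105.166181·(0.98074781 + 0.19654153·0.19527862) = 107.177817
y = r_b·(sin φ − φ·cos φ) = 105.166181·(0.19527862 − 0.19654153·0.98074781) = 0.265118

x=107.177817 y=0.265118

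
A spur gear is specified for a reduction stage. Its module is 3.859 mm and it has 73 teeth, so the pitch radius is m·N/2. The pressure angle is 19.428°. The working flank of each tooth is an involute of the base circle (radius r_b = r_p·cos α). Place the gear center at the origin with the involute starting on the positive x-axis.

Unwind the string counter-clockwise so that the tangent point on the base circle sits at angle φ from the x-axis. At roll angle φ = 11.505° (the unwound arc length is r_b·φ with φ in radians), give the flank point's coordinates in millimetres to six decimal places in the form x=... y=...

x=135.484365 y=0.357047

pitch radius r_p = m·N/2 = 3.859·73/2 = 140.853500
base radius r_b = r_p·cos α = 140.853500·cos 19.428° = 132.833333
roll angle φ = 11.505° = 0.20080013 rad
x = r_b·(cos φ + φ·sin φ) = 132.833333·(0.97990730 + 0.20080013·0.19945345) = 135.484365
y = r_b·(sin φ − φ·cos φ) = 132.833333·(0.19945345 − 0.20080013·0.97990730) = 0.357047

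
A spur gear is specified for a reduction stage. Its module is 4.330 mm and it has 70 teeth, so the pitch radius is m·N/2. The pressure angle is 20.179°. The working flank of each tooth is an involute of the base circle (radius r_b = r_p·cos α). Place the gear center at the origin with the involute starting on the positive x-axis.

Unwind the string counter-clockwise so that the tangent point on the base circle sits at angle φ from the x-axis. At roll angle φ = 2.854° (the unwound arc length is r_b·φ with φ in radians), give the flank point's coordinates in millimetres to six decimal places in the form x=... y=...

pitch radius r_p = m·N/2 = 4.330·70/2 = 151.550000
base radius r_b = r_p·cos α = 151.550000·cos 20.179° = 142.247788
roll angle φ = 2.854° = 0.04981170 rad
x = r_b·(cos φ + φ·sin φ) = 142.247788·(0.99875965 + 0.04981170·0.04979110) = 142.424151
y = r_b·(sin φ − φ·cos φ) = 142.247788·(0.04979110 − 0.04981170·0.99875965) = 0.005859

x=142.424151 y=0.005859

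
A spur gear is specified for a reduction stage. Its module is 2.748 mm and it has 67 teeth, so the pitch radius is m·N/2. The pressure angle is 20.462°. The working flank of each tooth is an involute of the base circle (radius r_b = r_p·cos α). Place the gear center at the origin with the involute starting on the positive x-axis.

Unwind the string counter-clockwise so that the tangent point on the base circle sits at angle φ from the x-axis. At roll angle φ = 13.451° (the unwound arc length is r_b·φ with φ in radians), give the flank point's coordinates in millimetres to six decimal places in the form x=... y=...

pitch radius r_p = m·N/2 = 2.748·67/2 = 92.058000
base radius r_b = r_p·cos α = 92.058000·cos 20.462° = 86.249531
roll angle φ = 13.451° = 0.23476424 rad
x = r_b·(cos φ + φ·sin φ) = 86.249531·(0.97256921 + 0.23476424·0.23261370) = 88.593672
y = r_b·(sin φ − φ·cos φ) = 86.249531·(0.23261370 − 0.23476424·0.97256921) = 0.369944

x=88.593672 y=0.369944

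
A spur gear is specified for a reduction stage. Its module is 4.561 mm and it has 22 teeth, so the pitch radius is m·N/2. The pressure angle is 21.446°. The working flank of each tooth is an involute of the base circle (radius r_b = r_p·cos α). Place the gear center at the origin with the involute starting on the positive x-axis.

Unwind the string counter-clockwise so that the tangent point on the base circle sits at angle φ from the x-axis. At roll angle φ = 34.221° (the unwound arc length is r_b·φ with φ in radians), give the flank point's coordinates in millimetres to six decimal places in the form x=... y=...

pitch radius r_p = m·N/2 = 4.561·22/2 = 50.171000
base radius r_b = r_p·cos α = 50.171000·cos 21.446° = 46.697289
roll angle φ = 34.221° = 0.59726912 rad
x = r_b·(cos φ + φ·sin φ) = 46.697289·(0.82687450 + 0.59726912·0.56238648) = 54.298234
y = r_b·(sin φ − φ·cos φ) = 46.697289·(0.56238648 − 0.59726912·0.82687450) = 3.199692

x=54.298234 y=3.199692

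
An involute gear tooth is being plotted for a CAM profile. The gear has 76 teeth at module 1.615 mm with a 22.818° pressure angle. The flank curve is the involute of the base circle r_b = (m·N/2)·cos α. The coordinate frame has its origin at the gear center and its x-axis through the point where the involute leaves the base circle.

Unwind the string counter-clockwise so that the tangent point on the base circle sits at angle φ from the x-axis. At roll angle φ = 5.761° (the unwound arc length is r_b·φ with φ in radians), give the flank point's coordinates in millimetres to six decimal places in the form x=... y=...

pitch radius r_p = m·N/2 = 1.615·76/2 = 61.370000
base radius r_b = r_p·cos α = 61.370000·cos 22.818° = 56.567268
roll angle φ = 5.761° = 0.10054842 rad
x = r_b·(cos φ + φ·sin φ) = 56.567268·(0.99494927 + 0.10054842·0.10037908) = 56.852492
y = r_b·(sin φ − φ·cos φ) = 56.567268·(0.10037908 − 0.10054842·0.99494927) = 0.019148

x=56.852492 y=0.019148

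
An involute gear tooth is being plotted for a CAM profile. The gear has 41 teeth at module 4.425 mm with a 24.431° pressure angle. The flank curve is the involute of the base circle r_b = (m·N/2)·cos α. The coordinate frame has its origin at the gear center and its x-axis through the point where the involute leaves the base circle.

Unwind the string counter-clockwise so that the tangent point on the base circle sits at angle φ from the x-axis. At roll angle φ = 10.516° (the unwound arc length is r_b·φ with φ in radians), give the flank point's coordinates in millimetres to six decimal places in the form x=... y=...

x=83.969497 y=0.169639

pitch radius r_p = m·N/2 = 4.425·41/2 = 90.712500
base radius r_b = r_p·cos α = 90.712500·cos 24.431° = 82.590104
roll angle φ = 10.516° = 0.18353882 rad
x = r_b·(cos φ + φ·sin φ) = 82.590104·(0.98320398 + 0.18353882·0.18251009) = 83.969497
y = r_b·(sin φ − φ·cos φ) = 82.590104·(0.18251009 − 0.18353882·0.98320398) = 0.169639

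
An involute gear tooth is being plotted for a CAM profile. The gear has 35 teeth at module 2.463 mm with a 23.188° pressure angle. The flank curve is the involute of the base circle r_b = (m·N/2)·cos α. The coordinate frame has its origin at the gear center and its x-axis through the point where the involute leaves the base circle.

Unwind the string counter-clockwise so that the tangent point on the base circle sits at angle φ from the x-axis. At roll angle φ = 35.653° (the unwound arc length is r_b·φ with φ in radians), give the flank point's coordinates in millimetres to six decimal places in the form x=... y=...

x=46.564607 y=3.060621

pitch radius r_p = m·N/2 = 2.463·35/2 = 43.102500
base radius r_b = r_p·cos α = 43.102500·cos 23.188° = 39.620586
roll angle φ = 35.653° = 0.62226224 rad
x = r_b·(cos φ + φ·sin φ) = 39.620586·(0.81256194 + 0.62226224·0.58287486) = 46.564607
y = r_b·(sin φ − φ·cos φ) = 39.620586·(0.58287486 − 0.62226224·0.81256194) = 3.060621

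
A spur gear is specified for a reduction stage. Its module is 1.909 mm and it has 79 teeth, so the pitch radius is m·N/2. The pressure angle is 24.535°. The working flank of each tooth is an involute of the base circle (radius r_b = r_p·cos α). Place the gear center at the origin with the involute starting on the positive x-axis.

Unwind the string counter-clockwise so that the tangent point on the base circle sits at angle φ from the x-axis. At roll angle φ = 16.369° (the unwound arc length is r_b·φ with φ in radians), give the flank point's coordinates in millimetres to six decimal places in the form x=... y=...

pitch radius r_p = m·N/2 = 1.909·79/2 = 75.405500
base radius r_b = r_p·cos α = 75.405500·cos 24.535° = 68.596970
roll angle φ = 16.369° = 0.28569295 rad
x = r_b·(cos φ + φ·sin φ) = 68.596970·(0.95946660 + 0.28569295·0.28182238) = 71.339563
y = r_b·(sin φ − φ·cos φ) = 68.596970·(0.28182238 − 0.28569295·0.95946660) = 0.528851

x=71.339563 y=0.528851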